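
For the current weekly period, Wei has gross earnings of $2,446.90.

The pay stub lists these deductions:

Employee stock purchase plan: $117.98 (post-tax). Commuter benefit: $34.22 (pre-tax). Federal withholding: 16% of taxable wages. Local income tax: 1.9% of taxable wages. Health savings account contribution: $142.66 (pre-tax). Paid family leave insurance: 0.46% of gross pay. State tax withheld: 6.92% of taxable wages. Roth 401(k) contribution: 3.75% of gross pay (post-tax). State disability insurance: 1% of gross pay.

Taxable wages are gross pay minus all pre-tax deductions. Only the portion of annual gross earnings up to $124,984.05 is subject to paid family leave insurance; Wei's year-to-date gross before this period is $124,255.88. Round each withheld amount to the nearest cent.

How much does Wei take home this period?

$1,469.04

Health savings account contribution: $142.66
Commuter benefit: $34.22
Pre-tax total = $142.66 + $34.22 = $176.88
Taxable wages = $2,446.90 − $176.88 = $2,270.02
State tax withheld: $2,270.02 × 0.0692 = $157.09
Federal withholding: $2,270.02 × 0.16 = $363.20
Local income tax: $2,270.02 × 0.019 = $43.13
Paid family leave insurance: only $124,984.05 − $124,255.88 = $728.17 of this check is subject → $728.17 × 0.0046 = $3.35
State disability insurance: $2,446.90 × 0.01 = $24.47
Roth 401(k) contribution: $2,446.90 × 0.0375 = $91.76
Employee stock purchase plan: $117.98
Total deductions = $142.66 + $34.22 + $157.09 + $363.20 + $43.13 + $3.35 + $24.47 + $91.76 + $117.98 = $977.86
Net pay = $2,446.90 − $977.86 = $1,469.04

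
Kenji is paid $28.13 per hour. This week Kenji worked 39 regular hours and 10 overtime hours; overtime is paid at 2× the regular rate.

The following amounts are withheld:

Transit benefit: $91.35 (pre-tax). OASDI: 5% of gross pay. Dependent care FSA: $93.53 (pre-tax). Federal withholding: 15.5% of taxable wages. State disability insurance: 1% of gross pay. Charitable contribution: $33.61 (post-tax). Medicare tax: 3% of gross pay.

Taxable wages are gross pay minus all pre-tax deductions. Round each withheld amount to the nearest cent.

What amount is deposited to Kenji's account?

$1,063.22

Regular pay: 39 × $28.13 = $1,097.07
Overtime pay: 10 × $28.13 × 2 = $562.60
Gross pay = $1,097.07 + $562.60 = $1,659.67
Dependent care FSA: $93.53
Transit benefit: $91.35
Pre-tax total = $93.53 + $91.35 = $184.88
Taxable wages = $1,659.67 − $184.88 = $1,474.79
Federal withholding: $1,474.79 × 0.155 = $228.59
Medicare tax: $1,659.67 × 0.03 = $49.79
State disability insurance: $1,659.67 × 0.01 = $16.60
OASDI: $1,659.67 × 0.05 = $82.98
Charitable contribution: $33.61
Total deductions = $93.53 + $91.35 + $228.59 + $49.79 + $16.60 + $82.98 + $33.61 = $596.45
Net pay = $1,659.67 − $596.45 = $1,063.22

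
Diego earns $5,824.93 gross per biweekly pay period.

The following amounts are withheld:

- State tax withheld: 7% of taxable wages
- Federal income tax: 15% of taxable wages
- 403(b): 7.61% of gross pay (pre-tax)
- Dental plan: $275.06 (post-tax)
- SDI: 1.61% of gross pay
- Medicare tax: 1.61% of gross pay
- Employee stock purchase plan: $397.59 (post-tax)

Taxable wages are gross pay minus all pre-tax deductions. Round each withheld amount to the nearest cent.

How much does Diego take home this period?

$3,337.47

403(b): $5,824.93 × 0.0761 = $443.28
Taxable wages = $5,824.93 − $443.28 = $5,381.65
State tax withheld: $5,381.65 × 0.07 = $376.72
Federal income tax: $5,381.65 × 0.15 = $807.25
Medicare tax: $5,824.93 × 0.0161 = $93.78
SDI: $5,824.93 × 0.0161 = $93.78
Dental plan: $275.06
Employee stock purchase plan: $397.59
Total deductions = $443.28 + $376.72 + $807.25 + $93.78 + $93.78 + $275.06 + $397.59 = $2,487.46
Net pay = $5,824.93 − $2,487.46 = $3,337.47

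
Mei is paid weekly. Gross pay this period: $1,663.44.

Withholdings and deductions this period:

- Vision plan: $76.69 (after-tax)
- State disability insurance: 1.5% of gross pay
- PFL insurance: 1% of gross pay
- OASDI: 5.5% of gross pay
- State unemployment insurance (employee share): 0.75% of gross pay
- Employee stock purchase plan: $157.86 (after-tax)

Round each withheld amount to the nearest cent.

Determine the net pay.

State unemployment insurance (employee share): $1,663.44 × 0.0075 = $12.48
PFL insurance: $1,663.44 × 0.01 = $16.63
OASDI: $1,663.44 × 0.055 = $91.49
State disability insurance: $1,663.44 × 0.015 = $24.95
Vision plan: $76.69
Employee stock purchase plan: $157.86
Total deductions = $12.48 + $16.63 + $91.49 + $24.95 + $76.69 + $157.86 = $380.10
Net pay = $1,663.44 − $380.10 = $1,283.34

$1,283.34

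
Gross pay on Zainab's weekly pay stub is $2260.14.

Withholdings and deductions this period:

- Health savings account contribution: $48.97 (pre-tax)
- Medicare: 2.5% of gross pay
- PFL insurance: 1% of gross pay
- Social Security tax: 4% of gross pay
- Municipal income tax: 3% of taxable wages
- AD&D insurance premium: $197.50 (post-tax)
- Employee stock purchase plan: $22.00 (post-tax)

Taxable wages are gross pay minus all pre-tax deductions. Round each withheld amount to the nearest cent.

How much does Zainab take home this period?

Health savings account contribution: $48.97
Taxable wages = $2260.14 − $48.97 = $2211.17
Municipal income tax: $2211.17 × 0.03 = $66.34
PFL insurance: $2260.14 × 0.01 = $22.60
Medicare: $2260.14 × 0.025 = $56.50
Social Security tax: $2260.14 × 0.04 = $90.41
Employee stock purchase plan: $22.00
AD&D insurance premium: $197.50
Total deductions = $48.97 + $66.34 + $22.60 + $56.50 + $90.41 + $22.00 + $197.50 = $504.32
Net pay = $2260.14 − $504.32 = $1755.82

$1755.82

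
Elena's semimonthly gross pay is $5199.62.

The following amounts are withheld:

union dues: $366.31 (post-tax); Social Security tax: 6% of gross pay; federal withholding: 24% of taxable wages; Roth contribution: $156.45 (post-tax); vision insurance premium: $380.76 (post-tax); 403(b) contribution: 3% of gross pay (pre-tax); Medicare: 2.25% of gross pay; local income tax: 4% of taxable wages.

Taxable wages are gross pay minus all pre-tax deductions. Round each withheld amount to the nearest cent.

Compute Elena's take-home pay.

403(b) contribution: $5199.62 × 0.03 = $155.99
Taxable wages = $5199.62 − $155.99 = $5043.63
Federal withholding: $5043.63 × 0.24 = $1210.47
Local income tax: $5043.63 × 0.04 = $201.75
Social Security tax: $5199.62 × 0.06 = $311.98
Medicare: $5199.62 × 0.0225 = $116.99
Vision insurance premium: $380.76
Union dues: $366.31
Roth contribution: $156.45
Total deductions = $155.99 + $1210.47 + $201.75 + $311.98 + $116.99 + $380.76 + $366.31 + $156.45 = $2900.70
Net pay = $5199.62 − $2900.70 = $2298.92

$2298.92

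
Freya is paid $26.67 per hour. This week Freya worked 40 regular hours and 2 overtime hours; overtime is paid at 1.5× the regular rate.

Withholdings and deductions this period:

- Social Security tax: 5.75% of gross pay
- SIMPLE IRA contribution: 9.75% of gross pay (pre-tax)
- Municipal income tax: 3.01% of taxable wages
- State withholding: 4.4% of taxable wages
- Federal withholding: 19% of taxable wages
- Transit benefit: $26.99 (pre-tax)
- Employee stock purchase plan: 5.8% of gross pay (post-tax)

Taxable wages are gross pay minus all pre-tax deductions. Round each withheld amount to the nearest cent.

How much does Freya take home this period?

$609.35

Regular pay: 40 × $26.67 = $1066.80
Overtime pay: 2 × $26.67 × 1.5 = $80.01
Gross pay = $1066.80 + $80.01 = $1146.81
Transit benefit: $26.99
SIMPLE IRA contribution: $1146.81 × 0.0975 = $111.81
Pre-tax total = $26.99 + $111.81 = $138.80
Taxable wages = $1146.81 − $138.80 = $1008.01
Municipal income tax: $1008.01 × 0.0301 = $30.34
Federal withholding: $1008.01 × 0.19 = $191.52
State withholding: $1008.01 × 0.044 = $44.35
Social Security tax: $1146.81 × 0.0575 = $65.94
Employee stock purchase plan: $1146.81 × 0.058 = $66.51
Total deductions = $26.99 + $111.81 + $30.34 + $191.52 + $44.35 + $65.94 + $66.51 = $537.46
Net pay = $1146.81 − $537.46 = $609.35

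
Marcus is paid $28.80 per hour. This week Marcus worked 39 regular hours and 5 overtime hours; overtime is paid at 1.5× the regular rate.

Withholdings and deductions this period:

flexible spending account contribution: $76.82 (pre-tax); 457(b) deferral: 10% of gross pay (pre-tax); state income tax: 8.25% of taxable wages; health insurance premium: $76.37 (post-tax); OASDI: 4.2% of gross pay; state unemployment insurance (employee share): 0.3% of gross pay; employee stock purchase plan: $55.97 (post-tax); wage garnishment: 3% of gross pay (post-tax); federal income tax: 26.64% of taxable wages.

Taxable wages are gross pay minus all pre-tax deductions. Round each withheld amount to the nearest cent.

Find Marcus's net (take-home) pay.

$501.95

Regular pay: 39 × $28.80 = $1,123.20
Overtime pay: 5 × $28.80 × 1.5 = $216.00
Gross pay = $1,123.20 + $216.00 = $1,339.20
Flexible spending account contribution: $76.82
457(b) deferral: $1,339.20 × 0.1 = $133.92
Pre-tax total = $76.82 + $133.92 = $210.74
Taxable wages = $1,339.20 − $210.74 = $1,128.46
Federal income tax: $1,128.46 × 0.2664 = $300.62
State income tax: $1,128.46 × 0.0825 = $93.10
OASDI: $1,339.20 × 0.042 = $56.25
State unemployment insurance (employee share): $1,339.20 × 0.003 = $4.02
Employee stock purchase plan: $55.97
Wage garnishment: $1,339.20 × 0.03 = $40.18
Health insurance premium: $76.37
Total deductions = $76.82 + $133.92 + $300.62 + $93.10 + $56.25 + $4.02 + $55.97 + $40.18 + $76.37 = $837.25
Net pay = $1,339.20 − $837.25 = $501.95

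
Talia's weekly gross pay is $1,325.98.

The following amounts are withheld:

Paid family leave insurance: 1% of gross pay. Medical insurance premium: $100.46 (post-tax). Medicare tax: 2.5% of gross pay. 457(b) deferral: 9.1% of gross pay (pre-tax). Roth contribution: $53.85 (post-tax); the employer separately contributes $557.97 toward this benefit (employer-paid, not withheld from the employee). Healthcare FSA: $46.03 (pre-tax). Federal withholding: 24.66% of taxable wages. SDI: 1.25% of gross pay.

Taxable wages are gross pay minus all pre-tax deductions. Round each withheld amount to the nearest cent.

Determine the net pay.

$656.12

457(b) deferral: $1,325.98 × 0.091 = $120.66
Healthcare FSA: $46.03
Pre-tax total = $120.66 + $46.03 = $166.69
Taxable wages = $1,325.98 − $166.69 = $1,159.29
Federal withholding: $1,159.29 × 0.2466 = $285.88
Paid family leave insurance: $1,325.98 × 0.01 = $13.26
Medicare tax: $1,325.98 × 0.025 = $33.15
SDI: $1,325.98 × 0.0125 = $16.57
Medical insurance premium: $100.46
Roth contribution: $53.85
(Employer's $557.97 toward Roth contribution is not withheld from the employee.)
Total deductions = $120.66 + $46.03 + $285.88 + $13.26 + $33.15 + $16.57 + $100.46 + $53.85 = $669.86
Net pay = $1,325.98 − $669.86 = $656.12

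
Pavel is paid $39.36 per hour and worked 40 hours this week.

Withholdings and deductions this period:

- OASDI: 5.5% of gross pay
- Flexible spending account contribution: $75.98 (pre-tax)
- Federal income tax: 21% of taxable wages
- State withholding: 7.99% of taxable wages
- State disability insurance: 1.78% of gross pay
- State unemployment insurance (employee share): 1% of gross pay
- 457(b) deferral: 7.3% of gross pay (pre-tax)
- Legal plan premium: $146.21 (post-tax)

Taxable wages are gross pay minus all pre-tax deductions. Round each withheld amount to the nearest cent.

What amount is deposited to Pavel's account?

$705.86

Gross pay: 40 × $39.36 = $1,574.40
Flexible spending account contribution: $75.98
457(b) deferral: $1,574.40 × 0.073 = $114.93
Pre-tax total = $75.98 + $114.93 = $190.91
Taxable wages = $1,574.40 − $190.91 = $1,383.49
State withholding: $1,383.49 × 0.0799 = $110.54
Federal income tax: $1,383.49 × 0.21 = $290.53
State unemployment insurance (employee share): $1,574.40 × 0.01 = $15.74
State disability insurance: $1,574.40 × 0.0178 = $28.02
OASDI: $1,574.40 × 0.055 = $86.59
Legal plan premium: $146.21
Total deductions = $75.98 + $114.93 + $110.54 + $290.53 + $15.74 + $28.02 + $86.59 + $146.21 = $868.54
Net pay = $1,574.40 − $868.54 = $705.86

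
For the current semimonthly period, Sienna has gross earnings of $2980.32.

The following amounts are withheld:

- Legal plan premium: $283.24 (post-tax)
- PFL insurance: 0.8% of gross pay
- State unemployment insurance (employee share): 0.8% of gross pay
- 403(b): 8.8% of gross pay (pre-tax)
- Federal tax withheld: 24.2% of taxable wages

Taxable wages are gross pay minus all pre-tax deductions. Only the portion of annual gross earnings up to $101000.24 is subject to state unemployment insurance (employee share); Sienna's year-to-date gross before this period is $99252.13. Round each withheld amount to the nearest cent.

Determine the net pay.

403(b): $2980.32 × 0.088 = $262.27
Taxable wages = $2980.32 − $262.27 = $2718.05
Federal tax withheld: $2718.05 × 0.242 = $657.77
State unemployment insurance (employee share): only $101000.24 − $99252.13 = $1748.11 of this check is subject → $1748.11 × 0.008 = $13.98
PFL insurance: $2980.32 × 0.008 = $23.84
Legal plan premium: $283.24
Total deductions = $262.27 + $657.77 + $13.98 + $23.84 + $283.24 = $1241.10
Net pay = $2980.32 − $1241.10 = $1739.22

$1739.22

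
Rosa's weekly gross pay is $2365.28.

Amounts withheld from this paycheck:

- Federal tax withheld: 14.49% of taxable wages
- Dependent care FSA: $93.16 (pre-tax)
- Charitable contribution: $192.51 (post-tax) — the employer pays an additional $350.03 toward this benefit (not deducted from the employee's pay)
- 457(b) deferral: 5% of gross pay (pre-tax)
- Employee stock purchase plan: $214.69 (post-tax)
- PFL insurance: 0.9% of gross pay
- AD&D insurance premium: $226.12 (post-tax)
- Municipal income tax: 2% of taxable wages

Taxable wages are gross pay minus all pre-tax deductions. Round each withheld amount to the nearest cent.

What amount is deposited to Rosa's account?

$1144.08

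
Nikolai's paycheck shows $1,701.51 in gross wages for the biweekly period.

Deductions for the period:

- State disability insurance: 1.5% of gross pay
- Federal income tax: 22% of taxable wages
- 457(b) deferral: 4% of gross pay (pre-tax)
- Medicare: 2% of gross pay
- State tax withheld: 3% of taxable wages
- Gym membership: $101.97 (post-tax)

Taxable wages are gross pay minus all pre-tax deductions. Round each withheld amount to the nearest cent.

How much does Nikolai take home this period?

457(b) deferral: $1,701.51 × 0.04 = $68.06
Taxable wages = $1,701.51 − $68.06 = $1,633.45
Federal income tax: $1,633.45 × 0.22 = $359.36
State tax withheld: $1,633.45 × 0.03 = $49.00
State disability insurance: $1,701.51 × 0.015 = $25.52
Medicare: $1,701.51 × 0.02 = $34.03
Gym membership: $101.97
Total deductions = $68.06 + $359.36 + $49.00 + $25.52 + $34.03 + $101.97 = $637.94
Net pay = $1,701.51 − $637.94 = $1,063.57

$1,063.57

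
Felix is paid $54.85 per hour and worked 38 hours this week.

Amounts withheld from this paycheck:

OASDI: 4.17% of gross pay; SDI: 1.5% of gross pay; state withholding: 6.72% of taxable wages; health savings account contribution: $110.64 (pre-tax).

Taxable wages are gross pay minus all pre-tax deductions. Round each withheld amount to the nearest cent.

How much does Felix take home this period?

Gross pay: 38 × $54.85 = $2,084.30
Health savings account contribution: $110.64
Taxable wages = $2,084.30 − $110.64 = $1,973.66
State withholding: $1,973.66 × 0.0672 = $132.63
OASDI: $2,084.30 × 0.0417 = $86.92
SDI: $2,084.30 × 0.015 = $31.26
Total deductions = $110.64 + $132.63 + $86.92 + $31.26 = $361.45
Net pay = $2,084.30 − $361.45 = $1,722.85

$1,722.85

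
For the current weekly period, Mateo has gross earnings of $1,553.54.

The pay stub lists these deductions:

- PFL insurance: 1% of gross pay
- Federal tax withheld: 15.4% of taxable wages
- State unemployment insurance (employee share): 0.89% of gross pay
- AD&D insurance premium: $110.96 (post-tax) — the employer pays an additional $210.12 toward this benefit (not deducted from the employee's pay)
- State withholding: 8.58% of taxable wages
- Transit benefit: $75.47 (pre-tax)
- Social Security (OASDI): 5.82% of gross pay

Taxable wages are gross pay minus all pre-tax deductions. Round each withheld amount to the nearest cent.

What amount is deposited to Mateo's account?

Transit benefit: $75.47
Taxable wages = $1,553.54 − $75.47 = $1,478.07
State withholding: $1,478.07 × 0.0858 = $126.82
Federal tax withheld: $1,478.07 × 0.154 = $227.62
Social Security (OASDI): $1,553.54 × 0.0582 = $90.42
State unemployment insurance (employee share): $1,553.54 × 0.0089 = $13.83
PFL insurance: $1,553.54 × 0.01 = $15.54
AD&D insurance premium: $110.96
(Employer's $210.12 toward AD&D insurance premium is not withheld from the employee.)
Total deductions = $75.47 + $126.82 + $227.62 + $90.42 + $13.83 + $15.54 + $110.96 = $660.66
Net pay = $1,553.54 − $660.66 = $892.88

$892.88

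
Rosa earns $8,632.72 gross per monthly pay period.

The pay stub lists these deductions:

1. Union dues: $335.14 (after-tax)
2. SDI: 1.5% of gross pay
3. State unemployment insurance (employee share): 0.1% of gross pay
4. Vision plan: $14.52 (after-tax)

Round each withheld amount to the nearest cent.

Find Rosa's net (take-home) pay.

State unemployment insurance (employee share): $8,632.72 × 0.001 = $8.63
SDI: $8,632.72 × 0.015 = $129.49
Union dues: $335.14
Vision plan: $14.52
Total deductions = $8.63 + $129.49 + $335.14 + $14.52 = $487.78
Net pay = $8,632.72 − $487.78 = $8,144.94

$8,144.94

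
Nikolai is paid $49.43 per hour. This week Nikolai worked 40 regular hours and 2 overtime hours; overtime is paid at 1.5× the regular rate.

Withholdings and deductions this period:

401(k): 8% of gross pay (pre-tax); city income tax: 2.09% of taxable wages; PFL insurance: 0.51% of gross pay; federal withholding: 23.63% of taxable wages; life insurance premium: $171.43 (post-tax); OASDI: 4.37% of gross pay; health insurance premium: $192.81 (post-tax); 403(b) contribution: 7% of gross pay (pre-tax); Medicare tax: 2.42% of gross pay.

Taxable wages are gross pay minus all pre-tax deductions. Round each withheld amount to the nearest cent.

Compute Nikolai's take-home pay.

Regular pay: 40 × $49.43 = $1977.20
Overtime pay: 2 × $49.43 × 1.5 = $148.29
Gross pay = $1977.20 + $148.29 = $2125.49
403(b) contribution: $2125.49 × 0.07 = $148.78
401(k): $2125.49 × 0.08 = $170.04
Pre-tax total = $148.78 + $170.04 = $318.82
Taxable wages = $2125.49 − $318.82 = $1806.67
Federal withholding: $1806.67 × 0.2363 = $426.92
City income tax: $1806.67 × 0.0209 = $37.76
Medicare tax: $2125.49 × 0.0242 = $51.44
PFL insurance: $2125.49 × 0.0051 = $10.84
OASDI: $2125.49 × 0.0437 = $92.88
Health insurance premium: $192.81
Life insurance premium: $171.43
Total deductions = $148.78 + $170.04 + $426.92 + $37.76 + $51.44 + $10.84 + $92.88 + $192.81 + $171.43 = $1302.90
Net pay = $2125.49 − $1302.90 = $822.59

$822.59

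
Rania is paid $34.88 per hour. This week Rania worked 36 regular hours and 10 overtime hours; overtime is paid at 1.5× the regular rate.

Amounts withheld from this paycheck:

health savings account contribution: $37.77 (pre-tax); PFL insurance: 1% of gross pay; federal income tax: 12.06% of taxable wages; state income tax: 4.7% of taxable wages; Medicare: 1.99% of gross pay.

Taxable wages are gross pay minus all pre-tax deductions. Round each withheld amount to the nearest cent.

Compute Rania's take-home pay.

$1,396.11

Regular pay: 36 × $34.88 = $1,255.68
Overtime pay: 10 × $34.88 × 1.5 = $523.20
Gross pay = $1,255.68 + $523.20 = $1,778.88
Health savings account contribution: $37.77
Taxable wages = $1,778.88 − $37.77 = $1,741.11
Federal income tax: $1,741.11 × 0.1206 = $209.98
State income tax: $1,741.11 × 0.047 = $81.83
Medicare: $1,778.88 × 0.0199 = $35.40
PFL insurance: $1,778.88 × 0.01 = $17.79
Total deductions = $37.77 + $209.98 + $81.83 + $35.40 + $17.79 = $382.77
Net pay = $1,778.88 − $382.77 = $1,396.11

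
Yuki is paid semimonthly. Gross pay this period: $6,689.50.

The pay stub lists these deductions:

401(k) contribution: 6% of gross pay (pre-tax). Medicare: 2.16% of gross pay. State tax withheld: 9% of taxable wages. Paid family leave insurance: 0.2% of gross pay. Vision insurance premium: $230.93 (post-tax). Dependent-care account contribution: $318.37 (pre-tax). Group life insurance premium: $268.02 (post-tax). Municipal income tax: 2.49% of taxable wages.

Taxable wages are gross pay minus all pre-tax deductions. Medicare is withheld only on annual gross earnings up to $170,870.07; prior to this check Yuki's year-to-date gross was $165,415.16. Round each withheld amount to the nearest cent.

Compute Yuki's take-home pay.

$4,653.67

Dependent-care account contribution: $318.37
401(k) contribution: $6,689.50 × 0.06 = $401.37
Pre-tax total = $318.37 + $401.37 = $719.74
Taxable wages = $6,689.50 − $719.74 = $5,969.76
Municipal income tax: $5,969.76 × 0.0249 = $148.65
State tax withheld: $5,969.76 × 0.09 = $537.28
Paid family leave insurance: $6,689.50 × 0.002 = $13.38
Medicare: only $170,870.07 − $165,415.16 = $5,454.91 of this check is subject → $5,454.91 × 0.0216 = $117.83
Group life insurance premium: $268.02
Vision insurance premium: $230.93
Total deductions = $318.37 + $401.37 + $148.65 + $537.28 + $13.38 + $117.83 + $268.02 + $230.93 = $2,035.83
Net pay = $6,689.50 − $2,035.83 = $4,653.67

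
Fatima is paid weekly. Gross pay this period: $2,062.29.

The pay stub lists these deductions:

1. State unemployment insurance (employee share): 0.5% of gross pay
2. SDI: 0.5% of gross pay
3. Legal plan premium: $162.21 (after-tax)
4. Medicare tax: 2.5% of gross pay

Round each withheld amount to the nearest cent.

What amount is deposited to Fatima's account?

$1,827.90

Medicare tax: $2,062.29 × 0.025 = $51.56
SDI: $2,062.29 × 0.005 = $10.31
State unemployment insurance (employee share): $2,062.29 × 0.005 = $10.31
Legal plan premium: $162.21
Total deductions = $51.56 + $10.31 + $10.31 + $162.21 = $234.39
Net pay = $2,062.29 − $234.39 = $1,827.90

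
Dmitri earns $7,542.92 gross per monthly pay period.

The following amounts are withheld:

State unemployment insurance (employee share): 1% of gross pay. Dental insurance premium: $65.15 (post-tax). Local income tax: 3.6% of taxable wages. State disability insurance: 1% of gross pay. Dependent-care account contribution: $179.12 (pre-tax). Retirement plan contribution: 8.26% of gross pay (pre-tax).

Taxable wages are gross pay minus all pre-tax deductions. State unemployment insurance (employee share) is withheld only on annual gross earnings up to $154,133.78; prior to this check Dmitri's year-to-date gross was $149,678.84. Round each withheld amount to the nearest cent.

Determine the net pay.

Dependent-care account contribution: $179.12
Retirement plan contribution: $7,542.92 × 0.0826 = $623.05
Pre-tax total = $179.12 + $623.05 = $802.17
Taxable wages = $7,542.92 − $802.17 = $6,740.75
Local income tax: $6,740.75 × 0.036 = $242.67
State disability insurance: $7,542.92 × 0.01 = $75.43
State unemployment insurance (employee share): only $154,133.78 − $149,678.84 = $4,454.94 of this check is subject → $4,454.94 × 0.01 = $44.55
Dental insurance premium: $65.15
Total deductions = $179.12 + $623.05 + $242.67 + $75.43 + $44.55 + $65.15 = $1,229.97
Net pay = $7,542.92 − $1,229.97 = $6,312.95

$6,312.95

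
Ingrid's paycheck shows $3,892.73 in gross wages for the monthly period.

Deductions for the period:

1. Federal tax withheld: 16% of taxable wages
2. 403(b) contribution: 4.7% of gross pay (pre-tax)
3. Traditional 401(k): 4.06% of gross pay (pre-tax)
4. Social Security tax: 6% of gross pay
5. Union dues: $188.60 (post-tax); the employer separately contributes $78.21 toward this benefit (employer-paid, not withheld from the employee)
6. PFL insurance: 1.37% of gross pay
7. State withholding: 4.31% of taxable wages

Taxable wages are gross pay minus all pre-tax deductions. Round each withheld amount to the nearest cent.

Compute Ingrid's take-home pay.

Traditional 401(k): $3,892.73 × 0.0406 = $158.04
403(b) contribution: $3,892.73 × 0.047 = $182.96
Pre-tax total = $158.04 + $182.96 = $341.00
Taxable wages = $3,892.73 − $341.00 = $3,551.73
State withholding: $3,551.73 × 0.0431 = $153.08
Federal tax withheld: $3,551.73 × 0.16 = $568.28
PFL insurance: $3,892.73 × 0.0137 = $53.33
Social Security tax: $3,892.73 × 0.06 = $233.56
Union dues: $188.60
(Employer's $78.21 toward union dues is not withheld from the employee.)
Total deductions = $158.04 + $182.96 + $153.08 + $568.28 + $53.33 + $233.56 + $188.60 = $1,537.85
Net pay = $3,892.73 − $1,537.85 = $2,354.88

$2,354.88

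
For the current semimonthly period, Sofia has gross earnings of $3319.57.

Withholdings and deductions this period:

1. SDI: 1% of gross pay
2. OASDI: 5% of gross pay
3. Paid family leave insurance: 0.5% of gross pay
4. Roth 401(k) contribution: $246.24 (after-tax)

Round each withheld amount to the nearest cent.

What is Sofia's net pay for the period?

OASDI: $3319.57 × 0.05 = $165.98
Paid family leave insurance: $3319.57 × 0.005 = $16.60
SDI: $3319.57 × 0.01 = $33.20
Roth 401(k) contribution: $246.24
Total deductions = $165.98 + $16.60 + $33.20 + $246.24 = $462.02
Net pay = $3319.57 − $462.02 = $2857.55

$2857.55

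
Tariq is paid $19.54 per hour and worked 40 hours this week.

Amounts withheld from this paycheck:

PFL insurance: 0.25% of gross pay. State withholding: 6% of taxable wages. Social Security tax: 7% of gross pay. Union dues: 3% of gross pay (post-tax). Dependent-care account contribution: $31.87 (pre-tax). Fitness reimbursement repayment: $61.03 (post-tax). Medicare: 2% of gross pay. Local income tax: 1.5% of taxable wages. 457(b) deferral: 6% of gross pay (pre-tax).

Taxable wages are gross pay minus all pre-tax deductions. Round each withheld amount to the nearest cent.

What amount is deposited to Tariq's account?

Gross pay: 40 × $19.54 = $781.60
Dependent-care account contribution: $31.87
457(b) deferral: $781.60 × 0.06 = $46.90
Pre-tax total = $31.87 + $46.90 = $78.77
Taxable wages = $781.60 − $78.77 = $702.83
State withholding: $702.83 × 0.06 = $42.17
Local income tax: $702.83 × 0.015 = $10.54
Medicare: $781.60 × 0.02 = $15.63
PFL insurance: $781.60 × 0.0025 = $1.95
Social Security tax: $781.60 × 0.07 = $54.71
Union dues: $781.60 × 0.03 = $23.45
Fitness reimbursement repayment: $61.03
Total deductions = $31.87 + $46.90 + $42.17 + $10.54 + $15.63 + $1.95 + $54.71 + $23.45 + $61.03 = $288.25
Net pay = $781.60 − $288.25 = $493.35

$493.35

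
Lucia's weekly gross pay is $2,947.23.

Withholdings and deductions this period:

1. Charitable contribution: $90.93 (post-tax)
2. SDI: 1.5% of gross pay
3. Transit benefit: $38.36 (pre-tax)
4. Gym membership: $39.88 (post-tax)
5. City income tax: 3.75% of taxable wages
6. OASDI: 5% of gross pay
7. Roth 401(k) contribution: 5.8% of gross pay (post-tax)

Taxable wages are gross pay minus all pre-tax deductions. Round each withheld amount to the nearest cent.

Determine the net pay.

Transit benefit: $38.36
Taxable wages = $2,947.23 − $38.36 = $2,908.87
City income tax: $2,908.87 × 0.0375 = $109.08
SDI: $2,947.23 × 0.015 = $44.21
OASDI: $2,947.23 × 0.05 = $147.36
Roth 401(k) contribution: $2,947.23 × 0.058 = $170.94
Gym membership: $39.88
Charitable contribution: $90.93
Total deductions = $38.36 + $109.08 + $44.21 + $147.36 + $170.94 + $39.88 + $90.93 = $640.76
Net pay = $2,947.23 − $640.76 = $2,306.47

$2,306.47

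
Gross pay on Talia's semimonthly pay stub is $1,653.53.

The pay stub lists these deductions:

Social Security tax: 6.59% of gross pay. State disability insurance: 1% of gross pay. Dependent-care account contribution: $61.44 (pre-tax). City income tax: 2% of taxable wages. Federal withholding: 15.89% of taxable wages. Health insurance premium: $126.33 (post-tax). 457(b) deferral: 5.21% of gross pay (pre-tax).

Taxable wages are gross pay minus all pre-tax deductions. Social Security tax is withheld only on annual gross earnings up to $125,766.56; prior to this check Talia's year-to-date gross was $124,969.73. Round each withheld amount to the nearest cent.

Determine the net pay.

Dependent-care account contribution: $61.44
457(b) deferral: $1,653.53 × 0.0521 = $86.15
Pre-tax total = $61.44 + $86.15 = $147.59
Taxable wages = $1,653.53 − $147.59 = $1,505.94
Federal withholding: $1,505.94 × 0.1589 = $239.29
City income tax: $1,505.94 × 0.02 = $30.12
Social Security tax: only $125,766.56 − $124,969.73 = $796.83 of this check is subject → $796.83 × 0.0659 = $52.51
State disability insurance: $1,653.53 × 0.01 = $16.54
Health insurance premium: $126.33
Total deductions = $61.44 + $86.15 + $239.29 + $30.12 + $52.51 + $16.54 + $126.33 = $612.38
Net pay = $1,653.53 − $612.38 = $1,041.15

$1,041.15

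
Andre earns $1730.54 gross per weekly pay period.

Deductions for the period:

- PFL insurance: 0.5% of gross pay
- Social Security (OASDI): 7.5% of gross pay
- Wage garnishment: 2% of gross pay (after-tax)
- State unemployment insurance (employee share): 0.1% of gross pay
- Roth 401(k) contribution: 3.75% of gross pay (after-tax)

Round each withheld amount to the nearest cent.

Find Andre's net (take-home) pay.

$1490.86

State unemployment insurance (employee share): $1730.54 × 0.001 = $1.73
Social Security (OASDI): $1730.54 × 0.075 = $129.79
PFL insurance: $1730.54 × 0.005 = $8.65
Wage garnishment: $1730.54 × 0.02 = $34.61
Roth 401(k) contribution: $1730.54 × 0.0375 = $64.90
Total deductions = $1.73 + $129.79 + $8.65 + $34.61 + $64.90 = $239.68
Net pay = $1730.54 − $239.68 = $1490.86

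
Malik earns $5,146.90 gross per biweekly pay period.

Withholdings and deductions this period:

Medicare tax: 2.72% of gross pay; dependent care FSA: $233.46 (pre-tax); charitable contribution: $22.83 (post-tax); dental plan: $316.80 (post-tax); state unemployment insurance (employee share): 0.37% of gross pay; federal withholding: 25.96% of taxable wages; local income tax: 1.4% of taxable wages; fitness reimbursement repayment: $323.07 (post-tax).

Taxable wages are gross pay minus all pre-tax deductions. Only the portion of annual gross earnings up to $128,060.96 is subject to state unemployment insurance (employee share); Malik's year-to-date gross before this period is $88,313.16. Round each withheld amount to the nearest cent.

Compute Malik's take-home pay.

Dependent care FSA: $233.46
Taxable wages = $5,146.90 − $233.46 = $4,913.44
Local income tax: $4,913.44 × 0.014 = $68.79
Federal withholding: $4,913.44 × 0.2596 = $1,275.53
Medicare tax: $5,146.90 × 0.0272 = $140.00
State unemployment insurance (employee share): cap not yet reached, full $5,146.90 is subject → $5,146.90 × 0.0037 = $19.04
Charitable contribution: $22.83
Dental plan: $316.80
Fitness reimbursement repayment: $323.07
Total deductions = $233.46 + $68.79 + $1,275.53 + $140.00 + $19.04 + $22.83 + $316.80 + $323.07 = $2,399.52
Net pay = $5,146.90 − $2,399.52 = $2,747.38

$2,747.38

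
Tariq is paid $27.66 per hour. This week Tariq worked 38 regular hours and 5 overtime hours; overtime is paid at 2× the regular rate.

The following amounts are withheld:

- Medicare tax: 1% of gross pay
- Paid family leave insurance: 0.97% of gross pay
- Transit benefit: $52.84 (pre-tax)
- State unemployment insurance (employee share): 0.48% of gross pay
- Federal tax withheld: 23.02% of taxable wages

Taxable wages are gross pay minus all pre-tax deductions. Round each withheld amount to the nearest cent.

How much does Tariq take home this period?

Regular pay: 38 × $27.66 = $1051.08
Overtime pay: 5 × $27.66 × 2 = $276.60
Gross pay = $1051.08 + $276.60 = $1327.68
Transit benefit: $52.84
Taxable wages = $1327.68 − $52.84 = $1274.84
Federal tax withheld: $1274.84 × 0.2302 = $293.47
State unemployment insurance (employee share): $1327.68 × 0.0048 = $6.37
Paid family leave insurance: $1327.68 × 0.0097 = $12.88
Medicare tax: $1327.68 × 0.01 = $13.28
Total deductions = $52.84 + $293.47 + $6.37 + $12.88 + $13.28 = $378.84
Net pay = $1327.68 − $378.84 = $948.84

$948.84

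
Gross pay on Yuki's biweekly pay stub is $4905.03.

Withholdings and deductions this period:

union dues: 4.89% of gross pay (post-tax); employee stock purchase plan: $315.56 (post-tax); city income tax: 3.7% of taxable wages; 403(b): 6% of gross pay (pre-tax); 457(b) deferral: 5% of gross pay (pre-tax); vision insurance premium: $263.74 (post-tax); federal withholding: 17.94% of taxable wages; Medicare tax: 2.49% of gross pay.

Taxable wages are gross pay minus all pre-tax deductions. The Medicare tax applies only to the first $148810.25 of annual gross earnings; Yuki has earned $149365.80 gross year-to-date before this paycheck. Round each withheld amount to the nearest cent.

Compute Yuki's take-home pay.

403(b): $4905.03 × 0.06 = $294.30
457(b) deferral: $4905.03 × 0.05 = $245.25
Pre-tax total = $294.30 + $245.25 = $539.55
Taxable wages = $4905.03 − $539.55 = $4365.48
Federal withholding: $4365.48 × 0.1794 = $783.17
City income tax: $4365.48 × 0.037 = $161.52
Medicare tax: annual cap $148810.25 already reached (YTD $149365.80), so $0.00
Vision insurance premium: $263.74
Union dues: $4905.03 × 0.0489 = $239.86
Employee stock purchase plan: $315.56
Total deductions = $294.30 + $245.25 + $783.17 + $161.52 + $0.00 + $263.74 + $239.86 + $315.56 = $2303.40
Net pay = $4905.03 − $2303.40 = $2601.63

$2601.63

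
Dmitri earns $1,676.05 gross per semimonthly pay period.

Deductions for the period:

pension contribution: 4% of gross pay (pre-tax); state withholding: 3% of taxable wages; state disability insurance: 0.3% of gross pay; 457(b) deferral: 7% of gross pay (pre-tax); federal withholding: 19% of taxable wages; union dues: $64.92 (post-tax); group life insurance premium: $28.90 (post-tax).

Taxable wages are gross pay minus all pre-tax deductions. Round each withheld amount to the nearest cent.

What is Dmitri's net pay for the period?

457(b) deferral: $1,676.05 × 0.07 = $117.32
Pension contribution: $1,676.05 × 0.04 = $67.04
Pre-tax total = $117.32 + $67.04 = $184.36
Taxable wages = $1,676.05 − $184.36 = $1,491.69
Federal withholding: $1,491.69 × 0.19 = $283.42
State withholding: $1,491.69 × 0.03 = $44.75
State disability insurance: $1,676.05 × 0.003 = $5.03
Group life insurance premium: $28.90
Union dues: $64.92
Total deductions = $117.32 + $67.04 + $283.42 + $44.75 + $5.03 + $28.90 + $64.92 = $611.38
Net pay = $1,676.05 − $611.38 = $1,064.67

$1,064.67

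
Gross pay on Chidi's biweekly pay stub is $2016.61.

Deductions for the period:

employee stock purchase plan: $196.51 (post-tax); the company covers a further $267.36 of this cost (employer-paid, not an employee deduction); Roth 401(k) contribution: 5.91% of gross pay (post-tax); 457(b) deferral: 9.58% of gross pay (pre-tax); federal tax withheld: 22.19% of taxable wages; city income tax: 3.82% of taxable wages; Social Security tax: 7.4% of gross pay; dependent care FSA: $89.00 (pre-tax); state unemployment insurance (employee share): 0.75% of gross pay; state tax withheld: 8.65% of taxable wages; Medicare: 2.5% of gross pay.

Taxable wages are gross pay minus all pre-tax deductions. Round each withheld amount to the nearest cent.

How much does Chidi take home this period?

Dependent care FSA: $89.00
457(b) deferral: $2016.61 × 0.0958 = $193.19
Pre-tax total = $89.00 + $193.19 = $282.19
Taxable wages = $2016.61 − $282.19 = $1734.42
City income tax: $1734.42 × 0.0382 = $66.25
Federal tax withheld: $1734.42 × 0.2219 = $384.87
State tax withheld: $1734.42 × 0.0865 = $150.03
Social Security tax: $2016.61 × 0.074 = $149.23
Medicare: $2016.61 × 0.025 = $50.42
State unemployment insurance (employee share): $2016.61 × 0.0075 = $15.12
Roth 401(k) contribution: $2016.61 × 0.0591 = $119.18
Employee stock purchase plan: $196.51
(Employer's $267.36 toward employee stock purchase plan is not withheld from the employee.)
Total deductions = $89.00 + $193.19 + $66.25 + $384.87 + $150.03 + $149.23 + $50.42 + $15.12 + $119.18 + $196.51 = $1413.80
Net pay = $2016.61 − $1413.80 = $602.81

$602.81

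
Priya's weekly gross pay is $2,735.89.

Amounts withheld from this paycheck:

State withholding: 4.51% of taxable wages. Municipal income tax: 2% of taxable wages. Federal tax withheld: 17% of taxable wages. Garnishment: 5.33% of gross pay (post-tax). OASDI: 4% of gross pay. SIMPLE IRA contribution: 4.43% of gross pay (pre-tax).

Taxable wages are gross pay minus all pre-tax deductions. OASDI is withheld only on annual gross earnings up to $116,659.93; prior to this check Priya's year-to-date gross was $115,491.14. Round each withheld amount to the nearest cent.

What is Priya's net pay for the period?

SIMPLE IRA contribution: $2,735.89 × 0.0443 = $121.20
Taxable wages = $2,735.89 − $121.20 = $2,614.69
Municipal income tax: $2,614.69 × 0.02 = $52.29
State withholding: $2,614.69 × 0.0451 = $117.92
Federal tax withheld: $2,614.69 × 0.17 = $444.50
OASDI: only $116,659.93 − $115,491.14 = $1,168.79 of this check is subject → $1,168.79 × 0.04 = $46.75
Garnishment: $2,735.89 × 0.0533 = $145.82
Total deductions = $121.20 + $52.29 + $117.92 + $444.50 + $46.75 + $145.82 = $928.48
Net pay = $2,735.89 − $928.48 = $1,807.41

$1,807.41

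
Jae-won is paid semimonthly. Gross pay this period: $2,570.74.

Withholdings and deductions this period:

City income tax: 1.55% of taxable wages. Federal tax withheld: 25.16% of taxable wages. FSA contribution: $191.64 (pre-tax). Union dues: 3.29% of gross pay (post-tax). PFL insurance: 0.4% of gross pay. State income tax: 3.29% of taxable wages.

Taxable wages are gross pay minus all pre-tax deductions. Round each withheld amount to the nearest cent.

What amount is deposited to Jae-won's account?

FSA contribution: $191.64
Taxable wages = $2,570.74 − $191.64 = $2,379.10
State income tax: $2,379.10 × 0.0329 = $78.27
City income tax: $2,379.10 × 0.0155 = $36.88
Federal tax withheld: $2,379.10 × 0.2516 = $598.58
PFL insurance: $2,570.74 × 0.004 = $10.28
Union dues: $2,570.74 × 0.0329 = $84.58
Total deductions = $191.64 + $78.27 + $36.88 + $598.58 + $10.28 + $84.58 = $1,000.23
Net pay = $2,570.74 − $1,000.23 = $1,570.51

$1,570.51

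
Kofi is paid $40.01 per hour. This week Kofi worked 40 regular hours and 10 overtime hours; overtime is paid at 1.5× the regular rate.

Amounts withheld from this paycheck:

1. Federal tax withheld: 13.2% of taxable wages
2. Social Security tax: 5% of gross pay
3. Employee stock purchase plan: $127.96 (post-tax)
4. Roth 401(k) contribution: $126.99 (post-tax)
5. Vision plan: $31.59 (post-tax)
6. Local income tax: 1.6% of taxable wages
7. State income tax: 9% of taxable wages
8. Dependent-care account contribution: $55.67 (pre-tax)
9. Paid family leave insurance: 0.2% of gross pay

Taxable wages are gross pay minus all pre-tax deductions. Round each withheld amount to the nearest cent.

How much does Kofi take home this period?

Regular pay: 40 × $40.01 = $1600.40
Overtime pay: 10 × $40.01 × 1.5 = $600.15
Gross pay = $1600.40 + $600.15 = $2200.55
Dependent-care account contribution: $55.67
Taxable wages = $2200.55 − $55.67 = $2144.88
Federal tax withheld: $2144.88 × 0.132 = $283.12
State income tax: $2144.88 × 0.09 = $193.04
Local income tax: $2144.88 × 0.016 = $34.32
Social Security tax: $2200.55 × 0.05 = $110.03
Paid family leave insurance: $2200.55 × 0.002 = $4.40
Roth 401(k) contribution: $126.99
Employee stock purchase plan: $127.96
Vision plan: $31.59
Total deductions = $55.67 + $283.12 + $193.04 + $34.32 + $110.03 + $4.40 + $126.99 + $127.96 + $31.59 = $967.12
Net pay = $2200.55 − $967.12 = $1233.43

$1233.43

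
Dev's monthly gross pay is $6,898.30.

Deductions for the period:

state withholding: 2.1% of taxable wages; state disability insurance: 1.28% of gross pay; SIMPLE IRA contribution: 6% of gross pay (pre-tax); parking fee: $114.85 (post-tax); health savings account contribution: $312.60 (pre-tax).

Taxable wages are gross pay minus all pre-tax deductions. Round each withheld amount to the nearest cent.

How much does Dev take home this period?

$5,839.04

SIMPLE IRA contribution: $6,898.30 × 0.06 = $413.90
Health savings account contribution: $312.60
Pre-tax total = $413.90 + $312.60 = $726.50
Taxable wages = $6,898.30 − $726.50 = $6,171.80
State withholding: $6,171.80 × 0.021 = $129.61
State disability insurance: $6,898.30 × 0.0128 = $88.30
Parking fee: $114.85
Total deductions = $413.90 + $312.60 + $129.61 + $88.30 + $114.85 = $1,059.26
Net pay = $6,898.30 − $1,059.26 = $5,839.04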